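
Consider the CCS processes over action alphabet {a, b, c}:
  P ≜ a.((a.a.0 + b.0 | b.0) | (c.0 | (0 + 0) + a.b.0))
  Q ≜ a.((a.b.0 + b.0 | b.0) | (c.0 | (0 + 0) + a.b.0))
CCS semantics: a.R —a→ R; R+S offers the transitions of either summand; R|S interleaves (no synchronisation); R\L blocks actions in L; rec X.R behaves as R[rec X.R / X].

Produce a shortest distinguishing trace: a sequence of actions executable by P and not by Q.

Reachable graph of P (25 states):
  m0 = a.((a.a.0 + b.0 | b.0) | (c.0 | (0 + 0) + a.b.0)) :: -a-> m1
  m1 = (a.a.0 + b.0 | b.0) | (c.0 | (0 + 0) + a.b.0) :: -a-> m2, -a-> m3, -b-> m4, -b-> m5, -c-> m6
  m2 = (a.a.0 + b.0 | b.0) | b.0 :: -a-> m7, -b-> m10, -b-> m8, -b-> m9
  m3 = a.0 | (c.0 | (0 + 0) + a.b.0) :: -a-> m11, -a-> m7, -c-> m12
  m4 = 0 | b.0 | (c.0 | (0 + 0) + a.b.0) :: -a-> m9, -b-> m13, -c-> m14
  m5 = b.0 | 0 | (c.0 | (0 + 0) + a.b.0) :: -a-> m10, -b-> m13, -c-> m15
  m6 = (a.a.0 + b.0 | b.0) | (0 | (0 + 0)) :: -a-> m12, -b-> m14, -b-> m15
  m7 = a.0 | b.0 :: -a-> m16, -b-> m17
  m8 = (a.a.0 + b.0 | b.0) | 0 :: -a-> m17, -b-> m18, -b-> m19
  m9 = 0 | b.0 | b.0 :: -b-> m18, -b-> m20
  m10 = b.0 | 0 | b.0 :: -b-> m19, -b-> m20
  m11 = 0 | (c.0 | (0 + 0) + a.b.0) :: -a-> m16, -c-> m21
  m12 = a.0 | (0 | (0 + 0)) :: -a-> m21
  m13 = 0 | 0 | (c.0 | (0 + 0) + a.b.0) :: -a-> m20, -c-> m22
  m14 = 0 | b.0 | (0 | (0 + 0)) :: -b-> m22
  m15 = b.0 | 0 | (0 | (0 + 0)) :: -b-> m22
  m16 = 0 | b.0 :: -b-> m23
  m17 = a.0 | 0 :: -a-> m23
  m18 = 0 | b.0 | 0 :: -b-> m24
  m19 = b.0 | 0 | 0 :: -b-> m24
  m20 = 0 | 0 | b.0 :: -b-> m24
  m21 = 0 | (0 | (0 + 0)) :: stopped
  m22 = 0 | 0 | (0 | (0 + 0)) :: stopped
  m23 = 0 | 0 :: stopped
  m24 = 0 | 0 | 0 :: stopped
Reachable graph of Q (25 states):
  n0 = a.((a.b.0 + b.0 | b.0) | (c.0 | (0 + 0) + a.b.0)) :: -a-> n1
  n1 = (a.b.0 + b.0 | b.0) | (c.0 | (0 + 0) + a.b.0) :: -a-> n2, -a-> n3, -b-> n4, -b-> n5, -c-> n6
  n2 = (a.b.0 + b.0 | b.0) | b.0 :: -a-> n7, -b-> n10, -b-> n8, -b-> n9
  n3 = b.0 | (c.0 | (0 + 0) + a.b.0) :: -a-> n7, -b-> n11, -c-> n12
  n4 = 0 | b.0 | (c.0 | (0 + 0) + a.b.0) :: -a-> n9, -b-> n13, -c-> n14
  n5 = b.0 | 0 | (c.0 | (0 + 0) + a.b.0) :: -a-> n10, -b-> n13, -c-> n15
  n6 = (a.b.0 + b.0 | b.0) | (0 | (0 + 0)) :: -a-> n12, -b-> n14, -b-> n15
  n7 = b.0 | b.0 :: -b-> n16, -b-> n17
  n8 = (a.b.0 + b.0 | b.0) | 0 :: -a-> n17, -b-> n18, -b-> n19
  n9 = 0 | b.0 | b.0 :: -b-> n18, -b-> n20
  n10 = b.0 | 0 | b.0 :: -b-> n19, -b-> n20
  n11 = 0 | (c.0 | (0 + 0) + a.b.0) :: -a-> n16, -c-> n21
  n12 = b.0 | (0 | (0 + 0)) :: -b-> n21
  n13 = 0 | 0 | (c.0 | (0 + 0) + a.b.0) :: -a-> n20, -c-> n22
  n14 = 0 | b.0 | (0 | (0 + 0)) :: -b-> n22
  n15 = b.0 | 0 | (0 | (0 + 0)) :: -b-> n22
  n16 = 0 | b.0 :: -b-> n23
  n17 = b.0 | 0 :: -b-> n23
  n18 = 0 | b.0 | 0 :: -b-> n24
  n19 = b.0 | 0 | 0 :: -b-> n24
  n20 = 0 | 0 | b.0 :: -b-> n24
  n21 = 0 | (0 | (0 + 0)) :: stopped
  n22 = 0 | 0 | (0 | (0 + 0)) :: stopped
  n23 = 0 | 0 :: stopped
  n24 = 0 | 0 | 0 :: stopped
Trace ⟨aaaa⟩ through P, begin at {m0}:
  step 1 (a): {m1}
  step 2 (a): {m2, m3}
  step 3 (a): {m11, m7}
  step 4 (a): {m16}
  P completes σ.
Trace ⟨aaaa⟩ through Q, begin at {n0}:
  step 1 (a): {n1}
  step 2 (a): {n2, n3}
  step 3 (a): {n7}
  step 4 (a): ∅  — Q cannot continue

aaaa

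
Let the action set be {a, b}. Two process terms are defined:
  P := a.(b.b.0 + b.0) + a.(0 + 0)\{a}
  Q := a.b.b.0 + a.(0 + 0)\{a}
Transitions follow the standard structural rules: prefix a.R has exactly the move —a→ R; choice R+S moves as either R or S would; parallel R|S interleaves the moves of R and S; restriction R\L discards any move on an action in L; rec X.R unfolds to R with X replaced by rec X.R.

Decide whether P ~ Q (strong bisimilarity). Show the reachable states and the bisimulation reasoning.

LTS(P): 5 reachable states
  s0 = a.(b.b.0 + b.0) + a.(0 + 0)\{a} | ··a··> s1, ··a··> s2
  s1 = (0 + 0)\{a} | deadlocked
  s2 = b.b.0 + b.0 | ··b··> s3, ··b··> s4
  s3 = 0 | deadlocked
  s4 = b.0 | ··b··> s3
LTS(Q): 5 reachable states
  t0 = a.b.b.0 + a.(0 + 0)\{a} | ··a··> t1, ··a··> t2
  t1 = (0 + 0)\{a} | deadlocked
  t2 = b.b.0 | ··b··> t3
  t3 = b.0 | ··b··> t4
  t4 = 0 | deadlocked
Partition-refinement fixed point:
  B0 = {s0}
  B1 = {s1, s3, t1, t4}
  B2 = {s2}
  B3 = {s4, t3}
  B4 = {t0}
  B5 = {t2}
s0 ∈ B0, t0 ∈ B4 → different blocks

not bisimilar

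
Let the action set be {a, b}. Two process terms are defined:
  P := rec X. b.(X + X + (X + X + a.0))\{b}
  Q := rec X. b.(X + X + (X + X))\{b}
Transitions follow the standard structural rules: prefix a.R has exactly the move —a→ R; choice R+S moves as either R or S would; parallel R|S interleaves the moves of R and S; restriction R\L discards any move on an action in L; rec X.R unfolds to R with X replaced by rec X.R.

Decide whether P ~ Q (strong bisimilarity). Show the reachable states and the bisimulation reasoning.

LTS(P): 3 reachable states
  u0 = rec X. b.(X + X + (X + X + a.0))\{b} has moves --b--▸ u1
  u1 = ((rec X. b.(X + X + (X + X + a.0))\{b}) + (rec X. b.(X + X + (X + X + a.0))\{b}) + ((rec X. b.(X + X + (X + X + a.0))\{b}) + (rec X. b.(X + X + (X + X + a.0))\{b}) + a.0))\{b} has moves --a--▸ u2
  u2 = 0\{b} has moves ∅
LTS(Q): 2 reachable states
  v0 = rec X. b.(X + X + (X + X))\{b} has moves --b--▸ v1
  v1 = ((rec X. b.(X + X + (X + X))\{b}) + (rec X. b.(X + X + (X + X))\{b}) + ((rec X. b.(X + X + (X + X))\{b}) + (rec X. b.(X + X + (X + X))\{b})))\{b} has moves ∅
Coarsest stable partition (strong bisimilarity classes):
  B0 = {u0}
  B1 = {u1}
  B2 = {u2, v1}
  B3 = {v0}
u0 ∈ B0, v0 ∈ B3 → different blocks

NO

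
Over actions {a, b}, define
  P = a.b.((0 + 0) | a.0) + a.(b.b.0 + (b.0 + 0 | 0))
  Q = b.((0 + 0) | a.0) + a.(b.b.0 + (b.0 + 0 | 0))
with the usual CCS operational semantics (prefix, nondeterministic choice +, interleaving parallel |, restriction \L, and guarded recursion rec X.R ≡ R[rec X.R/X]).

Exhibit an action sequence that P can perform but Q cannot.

aba

LTS(P): 7 reachable states
  m0 = a.b.((0 + 0) | a.0) + a.(b.b.0 + (b.0 + 0 | 0)) :: -a-> m1, -a-> m2
  m1 = b.((0 + 0) | a.0) :: -b-> m3
  m2 = b.b.0 + (b.0 + 0 | 0) :: -b-> m4, -b-> m5
  m3 = (0 + 0) | a.0 :: -a-> m6
  m4 = 0 :: deadlocked
  m5 = b.0 :: -b-> m4
  m6 = (0 + 0) | 0 :: deadlocked
LTS(Q): 6 reachable states
  n0 = b.((0 + 0) | a.0) + a.(b.b.0 + (b.0 + 0 | 0)) :: -a-> n1, -b-> n2
  n1 = b.b.0 + (b.0 + 0 | 0) :: -b-> n3, -b-> n4
  n2 = (0 + 0) | a.0 :: -a-> n5
  n3 = 0 :: deadlocked
  n4 = b.0 :: -b-> n3
  n5 = (0 + 0) | 0 :: deadlocked
Executing aba from P (initial set {m0}):
  [1] a ⇒ {m1, m2}
  [2] b ⇒ {m3, m4, m5}
  [3] a ⇒ {m6}
  — P admits the full trace.
Executing aba from Q (initial set {n0}):
  [1] a ⇒ {n1}
  [2] b ⇒ {n3, n4}
  [3] a ⇒ ∅ (Q stuck)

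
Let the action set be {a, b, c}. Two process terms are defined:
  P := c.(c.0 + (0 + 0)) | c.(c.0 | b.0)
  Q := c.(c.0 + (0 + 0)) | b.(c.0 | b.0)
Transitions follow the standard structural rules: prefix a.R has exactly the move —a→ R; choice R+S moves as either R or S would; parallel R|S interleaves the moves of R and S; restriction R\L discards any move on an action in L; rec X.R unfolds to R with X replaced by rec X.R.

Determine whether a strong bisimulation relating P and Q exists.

LTS(P): 15 reachable states
  p0 = c.(c.0 + (0 + 0)) | c.(c.0 | b.0) | ··c··> p1, ··c··> p2
  p1 = (c.0 + (0 + 0)) | c.(c.0 | b.0) | ··c··> p3, ··c··> p4
  p2 = c.(c.0 + (0 + 0)) | (c.0 | b.0) | ··b··> p5, ··c··> p3, ··c··> p6
  p3 = (c.0 + (0 + 0)) | (c.0 | b.0) | ··b··> p7, ··c··> p8, ··c··> p9
  p4 = 0 | c.(c.0 | b.0) | ··c··> p9
  p5 = c.(c.0 + (0 + 0)) | (c.0 | 0) | ··c··> p10, ··c··> p7
  p6 = c.(c.0 + (0 + 0)) | (0 | b.0) | ··b··> p10, ··c··> p8
  p7 = (c.0 + (0 + 0)) | (c.0 | 0) | ··c··> p11, ··c··> p12
  p8 = (c.0 + (0 + 0)) | (0 | b.0) | ··b··> p11, ··c··> p13
  p9 = 0 | (c.0 | b.0) | ··b··> p12, ··c··> p13
  p10 = c.(c.0 + (0 + 0)) | (0 | 0) | ··c··> p11
  p11 = (c.0 + (0 + 0)) | (0 | 0) | ··c··> p14
  p12 = 0 | (c.0 | 0) | ··c··> p14
  p13 = 0 | (0 | b.0) | ··b··> p14
  p14 = 0 | (0 | 0) | ∅
LTS(Q): 15 reachable states
  q0 = c.(c.0 + (0 + 0)) | b.(c.0 | b.0) | ··b··> q1, ··c··> q2
  q1 = c.(c.0 + (0 + 0)) | (c.0 | b.0) | ··b··> q3, ··c··> q4, ··c··> q5
  q2 = (c.0 + (0 + 0)) | b.(c.0 | b.0) | ··b··> q4, ··c··> q6
  q3 = c.(c.0 + (0 + 0)) | (c.0 | 0) | ··c··> q7, ··c··> q8
  q4 = (c.0 + (0 + 0)) | (c.0 | b.0) | ··b··> q7, ··c··> q10, ··c··> q9
  q5 = c.(c.0 + (0 + 0)) | (0 | b.0) | ··b··> q8, ··c··> q9
  q6 = 0 | b.(c.0 | b.0) | ··b··> q10
  q7 = (c.0 + (0 + 0)) | (c.0 | 0) | ··c··> q11, ··c··> q12
  q8 = c.(c.0 + (0 + 0)) | (0 | 0) | ··c··> q11
  q9 = (c.0 + (0 + 0)) | (0 | b.0) | ··b··> q11, ··c··> q13
  q10 = 0 | (c.0 | b.0) | ··b··> q12, ··c··> q13
  q11 = (c.0 + (0 + 0)) | (0 | 0) | ··c··> q14
  q12 = 0 | (c.0 | 0) | ··c··> q14
  q13 = 0 | (0 | b.0) | ··b··> q14
  q14 = 0 | (0 | 0) | ∅
Bisimilarity quotient blocks:
  B0 = {p0}
  B1 = {p1}
  B2 = {p3, p6, q4, q5}
  B3 = {p10, p7, q7, q8}
  B4 = {p11, p12, q11, q12}
  B5 = {p14, q14}
  B6 = {p8, p9, q10, q9}
  B7 = {p13, q13}
  B8 = {p4}
  B9 = {p2, q1}
  B10 = {p5, q3}
  B11 = {q0}
  B12 = {q2}
  B13 = {q6}
p0 ∈ B0, q0 ∈ B11 → different blocks

P ≁ Q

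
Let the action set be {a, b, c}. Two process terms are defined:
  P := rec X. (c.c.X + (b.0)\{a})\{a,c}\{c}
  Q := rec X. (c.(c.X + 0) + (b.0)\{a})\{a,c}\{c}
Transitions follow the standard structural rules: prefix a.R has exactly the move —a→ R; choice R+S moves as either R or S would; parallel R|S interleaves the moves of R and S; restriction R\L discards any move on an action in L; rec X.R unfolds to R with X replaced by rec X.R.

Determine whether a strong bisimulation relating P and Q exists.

YES

P's transition system — 2 states:
  p0 = rec X. (c.c.X + (b.0)\{a})\{a,c}\{c} → ··b··> p1
  p1 = 0\{a}\{a,c}\{c} → ∅
Q's transition system — 2 states:
  q0 = rec X. (c.(c.X + 0) + (b.0)\{a})\{a,c}\{c} → ··b··> q1
  q1 = 0\{a}\{a,c}\{c} → ∅
Bisimilarity quotient blocks:
  B0 = {p0, q0}
  B1 = {p1, q1}
p0 ∈ B0, q0 ∈ B0 → same block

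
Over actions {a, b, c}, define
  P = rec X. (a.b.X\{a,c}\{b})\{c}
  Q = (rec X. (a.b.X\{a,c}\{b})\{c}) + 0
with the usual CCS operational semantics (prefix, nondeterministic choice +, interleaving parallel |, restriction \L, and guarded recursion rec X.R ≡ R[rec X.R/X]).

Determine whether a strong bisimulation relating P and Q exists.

Reachable graph of P (3 states):
  p0 = rec X. (a.b.X\{a,c}\{b})\{c} has moves -a-> p1
  p1 = (b.(rec X. (a.b.X\{a,c}\{b})\{c})\{a,c}\{b})\{c} has moves -b-> p2
  p2 = (rec X. (a.b.X\{a,c}\{b})\{c})\{a,c}\{b}\{c} has moves ·
Reachable graph of Q (3 states):
  q0 = (rec X. (a.b.X\{a,c}\{b})\{c}) + 0 has moves -a-> q1
  q1 = (b.(rec X. (a.b.X\{a,c}\{b})\{c})\{a,c}\{b})\{c} has moves -b-> q2
  q2 = (rec X. (a.b.X\{a,c}\{b})\{c})\{a,c}\{b}\{c} has moves ·
Partition-refinement fixed point:
  B0 = {p0, q0}
  B1 = {p1, q1}
  B2 = {p2, q2}
p0 ∈ B0, q0 ∈ B0 → same block

P ~ Q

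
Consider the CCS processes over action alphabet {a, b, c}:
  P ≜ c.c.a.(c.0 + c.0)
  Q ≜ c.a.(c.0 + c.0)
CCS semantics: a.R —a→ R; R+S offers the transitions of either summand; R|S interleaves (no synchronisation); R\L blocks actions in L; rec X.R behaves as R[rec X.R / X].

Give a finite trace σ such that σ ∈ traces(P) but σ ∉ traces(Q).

P's transition system — 5 states:
  s0 = c.c.a.(c.0 + c.0) | ··c··> s1
  s1 = c.a.(c.0 + c.0) | ··c··> s2
  s2 = a.(c.0 + c.0) | ··a··> s3
  s3 = c.0 + c.0 | ··c··> s4
  s4 = 0 | ∅
Q's transition system — 4 states:
  t0 = c.a.(c.0 + c.0) | ··c··> t1
  t1 = a.(c.0 + c.0) | ··a··> t2
  t2 = c.0 + c.0 | ··c··> t3
  t3 = 0 | ∅
Trace ⟨cc⟩ through P, begin at {s0}:
  step 1 (c): {s1}
  step 2 (c): {s2}
  P completes σ.
Trace ⟨cc⟩ through Q, begin at {t0}:
  step 1 (c): {t1}
  step 2 (c): no successor for Q

cc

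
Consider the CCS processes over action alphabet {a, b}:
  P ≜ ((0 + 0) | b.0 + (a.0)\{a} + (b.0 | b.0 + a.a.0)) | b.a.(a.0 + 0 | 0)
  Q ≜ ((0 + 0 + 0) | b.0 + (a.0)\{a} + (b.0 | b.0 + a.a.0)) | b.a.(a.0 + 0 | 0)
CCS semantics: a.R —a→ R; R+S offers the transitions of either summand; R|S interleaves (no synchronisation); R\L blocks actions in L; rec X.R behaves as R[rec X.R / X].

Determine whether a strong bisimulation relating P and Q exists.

YES

P's transition system — 28 states:
  m0 = ((0 + 0) | b.0 + (a.0)\{a} + (b.0 | b.0 + a.a.0)) | b.a.(a.0 + 0 | 0) → —a→ m1, —b→ m2, —b→ m3, —b→ m4, —b→ m5
  m1 = a.0 | b.a.(a.0 + 0 | 0) → —a→ m6, —b→ m7
  m2 = ((0 + 0) | b.0 + (a.0)\{a} + (b.0 | b.0 + a.a.0)) | a.(a.0 + 0 | 0) → —a→ m7, —a→ m8, —b→ m10, —b→ m11, —b→ m9
  m3 = (0 + 0) | 0 | b.a.(a.0 + 0 | 0) → —b→ m9
  m4 = 0 | b.0 | b.a.(a.0 + 0 | 0) → —b→ m10, —b→ m12
  m5 = b.0 | 0 | b.a.(a.0 + 0 | 0) → —b→ m11, —b→ m12
  m6 = 0 | b.a.(a.0 + 0 | 0) → —b→ m13
  m7 = a.0 | a.(a.0 + 0 | 0) → —a→ m13, —a→ m14
  m8 = ((0 + 0) | b.0 + (a.0)\{a} + (b.0 | b.0 + a.a.0)) | (a.0 + 0 | 0) → —a→ m14, —a→ m15, —b→ m16, —b→ m17, —b→ m18
  m9 = (0 + 0) | 0 | a.(a.0 + 0 | 0) → —a→ m16
  m10 = 0 | b.0 | a.(a.0 + 0 | 0) → —a→ m17, —b→ m19
  m11 = b.0 | 0 | a.(a.0 + 0 | 0) → —a→ m18, —b→ m19
  m12 = 0 | 0 | b.a.(a.0 + 0 | 0) → —b→ m19
  m13 = 0 | a.(a.0 + 0 | 0) → —a→ m20
  m14 = a.0 | (a.0 + 0 | 0) → —a→ m20, —a→ m21
  m15 = ((0 + 0) | b.0 + (a.0)\{a} + (b.0 | b.0 + a.a.0)) | 0 → —a→ m21, —b→ m22, —b→ m23, —b→ m24
  m16 = (0 + 0) | 0 | (a.0 + 0 | 0) → —a→ m22
  m17 = 0 | b.0 | (a.0 + 0 | 0) → —a→ m23, —b→ m25
  m18 = b.0 | 0 | (a.0 + 0 | 0) → —a→ m24, —b→ m25
  m19 = 0 | 0 | a.(a.0 + 0 | 0) → —a→ m25
  m20 = 0 | (a.0 + 0 | 0) → —a→ m26
  m21 = a.0 | 0 → —a→ m26
  m22 = (0 + 0) | 0 | 0 → deadlocked
  m23 = 0 | b.0 | 0 → —b→ m27
  m24 = b.0 | 0 | 0 → —b→ m27
  m25 = 0 | 0 | (a.0 + 0 | 0) → —a→ m27
  m26 = 0 | 0 → deadlocked
  m27 = 0 | 0 | 0 → deadlocked
Q's transition system — 28 states:
  n0 = ((0 + 0 + 0) | b.0 + (a.0)\{a} + (b.0 | b.0 + a.a.0)) | b.a.(a.0 + 0 | 0) → —a→ n1, —b→ n2, —b→ n3, —b→ n4, —b→ n5
  n1 = a.0 | b.a.(a.0 + 0 | 0) → —a→ n6, —b→ n7
  n2 = ((0 + 0 + 0) | b.0 + (a.0)\{a} + (b.0 | b.0 + a.a.0)) | a.(a.0 + 0 | 0) → —a→ n7, —a→ n8, —b→ n10, —b→ n11, —b→ n9
  n3 = (0 + 0 + 0) | 0 | b.a.(a.0 + 0 | 0) → —b→ n9
  n4 = 0 | b.0 | b.a.(a.0 + 0 | 0) → —b→ n10, —b→ n12
  n5 = b.0 | 0 | b.a.(a.0 + 0 | 0) → —b→ n11, —b→ n12
  n6 = 0 | b.a.(a.0 + 0 | 0) → —b→ n13
  n7 = a.0 | a.(a.0 + 0 | 0) → —a→ n13, —a→ n14
  n8 = ((0 + 0 + 0) | b.0 + (a.0)\{a} + (b.0 | b.0 + a.a.0)) | (a.0 + 0 | 0) → —a→ n14, —a→ n15, —b→ n16, —b→ n17, —b→ n18
  n9 = (0 + 0 + 0) | 0 | a.(a.0 + 0 | 0) → —a→ n16
  n10 = 0 | b.0 | a.(a.0 + 0 | 0) → —a→ n17, —b→ n19
  n11 = b.0 | 0 | a.(a.0 + 0 | 0) → —a→ n18, —b→ n19
  n12 = 0 | 0 | b.a.(a.0 + 0 | 0) → —b→ n19
  n13 = 0 | a.(a.0 + 0 | 0) → —a→ n20
  n14 = a.0 | (a.0 + 0 | 0) → —a→ n20, —a→ n21
  n15 = ((0 + 0 + 0) | b.0 + (a.0)\{a} + (b.0 | b.0 + a.a.0)) | 0 → —a→ n21, —b→ n22, —b→ n23, —b→ n24
  n16 = (0 + 0 + 0) | 0 | (a.0 + 0 | 0) → —a→ n22
  n17 = 0 | b.0 | (a.0 + 0 | 0) → —a→ n23, —b→ n25
  n18 = b.0 | 0 | (a.0 + 0 | 0) → —a→ n24, —b→ n25
  n19 = 0 | 0 | a.(a.0 + 0 | 0) → —a→ n25
  n20 = 0 | (a.0 + 0 | 0) → —a→ n26
  n21 = a.0 | 0 → —a→ n26
  n22 = (0 + 0 + 0) | 0 | 0 → deadlocked
  n23 = 0 | b.0 | 0 → —b→ n27
  n24 = b.0 | 0 | 0 → —b→ n27
  n25 = 0 | 0 | (a.0 + 0 | 0) → —a→ n27
  n26 = 0 | 0 → deadlocked
  n27 = 0 | 0 | 0 → deadlocked
Bisimilarity quotient blocks:
  B0 = {m0, n0}
  B1 = {m4, m5, n4, n5}
  B2 = {m10, m11, n10, n11}
  B3 = {m17, m18, n17, n18}
  B4 = {m23, m24, n23, n24}
  B5 = {m22, m26, m27, n22, n26, n27}
  B6 = {m16, m20, m21, m25, n16, n20, n21, n25}
  B7 = {m13, m14, m19, m9, n13, n14, n19, n9}
  B8 = {m12, m3, m6, n12, n3, n6}
  B9 = {m1, n1}
  B10 = {m7, n7}
  B11 = {m2, n2}
  B12 = {m8, n8}
  B13 = {m15, n15}
m0 ∈ B0, n0 ∈ B0 → same block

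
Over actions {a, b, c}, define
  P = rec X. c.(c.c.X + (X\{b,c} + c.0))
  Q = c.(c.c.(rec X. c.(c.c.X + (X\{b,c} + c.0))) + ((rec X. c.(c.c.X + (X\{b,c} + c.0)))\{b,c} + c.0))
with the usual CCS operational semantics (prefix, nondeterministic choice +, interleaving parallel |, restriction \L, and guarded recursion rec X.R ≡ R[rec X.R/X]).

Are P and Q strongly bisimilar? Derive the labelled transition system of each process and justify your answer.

Reachable graph of P (4 states):
  p0 = rec X. c.(c.c.X + (X\{b,c} + c.0)) :: ··c··> p1
  p1 = c.c.(rec X. c.(c.c.X + (X\{b,c} + c.0))) + ((rec X. c.(c.c.X + (X\{b,c} + c.0)))\{b,c} + c.0) :: ··c··> p2, ··c··> p3
  p2 = 0 :: deadlocked
  p3 = c.(rec X. c.(c.c.X + (X\{b,c} + c.0))) :: ··c··> p0
Reachable graph of Q (5 states):
  q0 = c.(c.c.(rec X. c.(c.c.X + (X\{b,c} + c.0))) + ((rec X. c.(c.c.X + (X\{b,c} + c.0)))\{b,c} + c.0)) :: ··c··> q1
  q1 = c.c.(rec X. c.(c.c.X + (X\{b,c} + c.0))) + ((rec X. c.(c.c.X + (X\{b,c} + c.0)))\{b,c} + c.0) :: ··c··> q2, ··c··> q3
  q2 = 0 :: deadlocked
  q3 = c.(rec X. c.(c.c.X + (X\{b,c} + c.0))) :: ··c··> q4
  q4 = rec X. c.(c.c.X + (X\{b,c} + c.0)) :: ··c··> q1
Partition-refinement fixed point:
  B0 = {p0, q0, q4}
  B1 = {p1, q1}
  B2 = {p3, q3}
  B3 = {p2, q2}
p0 ∈ B0, q0 ∈ B0 → same block

bisimilar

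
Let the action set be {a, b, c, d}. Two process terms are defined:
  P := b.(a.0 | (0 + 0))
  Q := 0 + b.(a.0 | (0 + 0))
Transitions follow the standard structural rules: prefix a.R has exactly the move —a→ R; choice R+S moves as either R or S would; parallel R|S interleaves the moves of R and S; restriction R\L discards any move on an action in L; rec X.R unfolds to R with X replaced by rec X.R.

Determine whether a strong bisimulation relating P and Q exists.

Reachable graph of P (3 states):
  u0 = b.(a.0 | (0 + 0)) has moves -b-> u1
  u1 = a.0 | (0 + 0) has moves -a-> u2
  u2 = 0 | (0 + 0) has moves stopped
Reachable graph of Q (3 states):
  v0 = 0 + b.(a.0 | (0 + 0)) has moves -b-> v1
  v1 = a.0 | (0 + 0) has moves -a-> v2
  v2 = 0 | (0 + 0) has moves stopped
Partition-refinement fixed point:
  B0 = {u0, v0}
  B1 = {u1, v1}
  B2 = {u2, v2}
u0 ∈ B0, v0 ∈ B0 → same block

P ~ Q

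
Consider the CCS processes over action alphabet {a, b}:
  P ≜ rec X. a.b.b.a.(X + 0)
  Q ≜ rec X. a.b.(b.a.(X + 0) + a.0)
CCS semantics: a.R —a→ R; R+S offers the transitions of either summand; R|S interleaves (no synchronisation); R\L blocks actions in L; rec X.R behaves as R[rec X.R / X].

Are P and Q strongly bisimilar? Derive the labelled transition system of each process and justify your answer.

Reachable graph of P (5 states):
  m0 = rec X. a.b.b.a.(X + 0) | -a-> m1
  m1 = b.b.a.((rec X. a.b.b.a.(X + 0)) + 0) | -b-> m2
  m2 = b.a.((rec X. a.b.b.a.(X + 0)) + 0) | -b-> m3
  m3 = a.((rec X. a.b.b.a.(X + 0)) + 0) | -a-> m4
  m4 = (rec X. a.b.b.a.(X + 0)) + 0 | -a-> m1
Reachable graph of Q (6 states):
  n0 = rec X. a.b.(b.a.(X + 0) + a.0) | -a-> n1
  n1 = b.(b.a.((rec X. a.b.(b.a.(X + 0) + a.0)) + 0) + a.0) | -b-> n2
  n2 = b.a.((rec X. a.b.(b.a.(X + 0) + a.0)) + 0) + a.0 | -a-> n3, -b-> n4
  n3 = 0 | stopped
  n4 = a.((rec X. a.b.(b.a.(X + 0) + a.0)) + 0) | -a-> n5
  n5 = (rec X. a.b.(b.a.(X + 0) + a.0)) + 0 | -a-> n1
Partition-refinement fixed point:
  B0 = {m0, m4}
  B1 = {m1}
  B2 = {m2}
  B3 = {m3}
  B4 = {n0, n5}
  B5 = {n1}
  B6 = {n2}
  B7 = {n3}
  B8 = {n4}
m0 ∈ B0, n0 ∈ B4 → different blocks

P ≁ Q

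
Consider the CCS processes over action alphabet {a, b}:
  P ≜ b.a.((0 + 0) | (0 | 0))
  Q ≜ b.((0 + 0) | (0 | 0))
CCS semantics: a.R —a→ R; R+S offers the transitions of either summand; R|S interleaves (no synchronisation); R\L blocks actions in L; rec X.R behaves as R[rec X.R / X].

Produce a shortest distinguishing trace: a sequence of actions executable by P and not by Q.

ba

LTS(P): 3 reachable states
  u0 = b.a.((0 + 0) | (0 | 0)) ⊢ --b--▸ u1
  u1 = a.((0 + 0) | (0 | 0)) ⊢ --a--▸ u2
  u2 = (0 + 0) | (0 | 0) ⊢ (no moves)
LTS(Q): 2 reachable states
  v0 = b.((0 + 0) | (0 | 0)) ⊢ --b--▸ v1
  v1 = (0 + 0) | (0 | 0) ⊢ (no moves)
Executing ba from P (initial set {u0}):
  step 1 (b): {u1}
  step 2 (a): {u2}
  — P admits the full trace.
Executing ba from Q (initial set {v0}):
  step 1 (b): {v1}
  step 2 (a): ∅  — Q cannot continue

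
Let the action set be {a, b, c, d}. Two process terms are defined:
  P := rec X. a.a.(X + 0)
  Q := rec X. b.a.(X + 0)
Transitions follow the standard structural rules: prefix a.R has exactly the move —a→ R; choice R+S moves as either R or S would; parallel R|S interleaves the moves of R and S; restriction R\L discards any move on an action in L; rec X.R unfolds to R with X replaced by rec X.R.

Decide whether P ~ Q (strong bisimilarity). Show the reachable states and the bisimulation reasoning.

P ≁ Q

LTS(P): 3 reachable states
  s0 = rec X. a.a.(X + 0) ⊢ —a→ s1
  s1 = a.((rec X. a.a.(X + 0)) + 0) ⊢ —a→ s2
  s2 = (rec X. a.a.(X + 0)) + 0 ⊢ —a→ s1
LTS(Q): 3 reachable states
  t0 = rec X. b.a.(X + 0) ⊢ —b→ t1
  t1 = a.((rec X. b.a.(X + 0)) + 0) ⊢ —a→ t2
  t2 = (rec X. b.a.(X + 0)) + 0 ⊢ —b→ t1
Bisimilarity quotient blocks:
  B0 = {s0, s1, s2}
  B1 = {t0, t2}
  B2 = {t1}
s0 ∈ B0, t0 ∈ B1 → different blocks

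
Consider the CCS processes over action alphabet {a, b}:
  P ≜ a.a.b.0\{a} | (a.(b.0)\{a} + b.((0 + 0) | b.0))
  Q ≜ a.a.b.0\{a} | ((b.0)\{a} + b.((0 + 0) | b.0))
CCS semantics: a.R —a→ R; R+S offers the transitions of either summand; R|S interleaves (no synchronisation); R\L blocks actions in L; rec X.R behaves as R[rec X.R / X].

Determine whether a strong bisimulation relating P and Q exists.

P's transition system — 20 states:
  p0 = a.a.b.0\{a} | (a.(b.0)\{a} + b.((0 + 0) | b.0)) → -a-> p1, -a-> p2, -b-> p3
  p1 = a.a.b.0\{a} | (b.0)\{a} → -a-> p4, -b-> p5
  p2 = a.b.0\{a} | (a.(b.0)\{a} + b.((0 + 0) | b.0)) → -a-> p4, -a-> p6, -b-> p7
  p3 = a.a.b.0\{a} | ((0 + 0) | b.0) → -a-> p7, -b-> p8
  p4 = a.b.0\{a} | (b.0)\{a} → -a-> p9, -b-> p10
  p5 = a.a.b.0\{a} | 0\{a} → -a-> p10
  p6 = b.0\{a} | (a.(b.0)\{a} + b.((0 + 0) | b.0)) → -a-> p9, -b-> p11, -b-> p12
  p7 = a.b.0\{a} | ((0 + 0) | b.0) → -a-> p12, -b-> p13
  p8 = a.a.b.0\{a} | ((0 + 0) | 0) → -a-> p13
  p9 = b.0\{a} | (b.0)\{a} → -b-> p14, -b-> p15
  p10 = a.b.0\{a} | 0\{a} → -a-> p15
  p11 = 0\{a} | (a.(b.0)\{a} + b.((0 + 0) | b.0)) → -a-> p14, -b-> p16
  p12 = b.0\{a} | ((0 + 0) | b.0) → -b-> p16, -b-> p17
  p13 = a.b.0\{a} | ((0 + 0) | 0) → -a-> p17
  p14 = 0\{a} | (b.0)\{a} → -b-> p18
  p15 = b.0\{a} | 0\{a} → -b-> p18
  p16 = 0\{a} | ((0 + 0) | b.0) → -b-> p19
  p17 = b.0\{a} | ((0 + 0) | 0) → -b-> p19
  p18 = 0\{a} | 0\{a} → ·
  p19 = 0\{a} | ((0 + 0) | 0) → ·
Q's transition system — 16 states:
  q0 = a.a.b.0\{a} | ((b.0)\{a} + b.((0 + 0) | b.0)) → -a-> q1, -b-> q2, -b-> q3
  q1 = a.b.0\{a} | ((b.0)\{a} + b.((0 + 0) | b.0)) → -a-> q4, -b-> q5, -b-> q6
  q2 = a.a.b.0\{a} | ((0 + 0) | b.0) → -a-> q5, -b-> q7
  q3 = a.a.b.0\{a} | 0\{a} → -a-> q6
  q4 = b.0\{a} | ((b.0)\{a} + b.((0 + 0) | b.0)) → -b-> q10, -b-> q8, -b-> q9
  q5 = a.b.0\{a} | ((0 + 0) | b.0) → -a-> q9, -b-> q11
  q6 = a.b.0\{a} | 0\{a} → -a-> q10
  q7 = a.a.b.0\{a} | ((0 + 0) | 0) → -a-> q11
  q8 = 0\{a} | ((b.0)\{a} + b.((0 + 0) | b.0)) → -b-> q12, -b-> q13
  q9 = b.0\{a} | ((0 + 0) | b.0) → -b-> q12, -b-> q14
  q10 = b.0\{a} | 0\{a} → -b-> q13
  q11 = a.b.0\{a} | ((0 + 0) | 0) → -a-> q14
  q12 = 0\{a} | ((0 + 0) | b.0) → -b-> q15
  q13 = 0\{a} | 0\{a} → ·
  q14 = b.0\{a} | ((0 + 0) | 0) → -b-> q15
  q15 = 0\{a} | ((0 + 0) | 0) → ·
Partition-refinement fixed point:
  B0 = {p0}
  B1 = {p2}
  B2 = {p6}
  B3 = {p12, p9, q9}
  B4 = {p14, p15, p16, p17, q10, q12, q14}
  B5 = {p18, p19, q13, q15}
  B6 = {p11}
  B7 = {p4, p7, q5}
  B8 = {p10, p13, q11, q6}
  B9 = {p1, p3, q2}
  B10 = {p5, p8, q3, q7}
  B11 = {q0}
  B12 = {q1}
  B13 = {q4}
  B14 = {q8}
p0 ∈ B0, q0 ∈ B11 → different blocks

NO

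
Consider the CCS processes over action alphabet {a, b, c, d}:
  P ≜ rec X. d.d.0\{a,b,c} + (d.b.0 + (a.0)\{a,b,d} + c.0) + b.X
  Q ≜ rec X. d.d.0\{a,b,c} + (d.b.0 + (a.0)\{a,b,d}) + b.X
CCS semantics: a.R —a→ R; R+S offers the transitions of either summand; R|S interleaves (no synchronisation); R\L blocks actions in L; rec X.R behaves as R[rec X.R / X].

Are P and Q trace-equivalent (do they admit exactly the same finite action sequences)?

LTS(P): 5 reachable states
  s0 = rec X. d.d.0\{a,b,c} + (d.b.0 + (a.0)\{a,b,d} + c.0) + b.X :: —b→ s0, —c→ s1, —d→ s2, —d→ s3
  s1 = 0 :: (no moves)
  s2 = b.0 :: —b→ s1
  s3 = d.0\{a,b,c} :: —d→ s4
  s4 = 0\{a,b,c} :: (no moves)
LTS(Q): 5 reachable states
  t0 = rec X. d.d.0\{a,b,c} + (d.b.0 + (a.0)\{a,b,d}) + b.X :: —b→ t0, —d→ t1, —d→ t2
  t1 = b.0 :: —b→ t3
  t2 = d.0\{a,b,c} :: —d→ t4
  t3 = 0 :: (no moves)
  t4 = 0\{a,b,c} :: (no moves)
Executing c from P (initial set {s0}):
  after c @ step 1: {s1}
  ✓ P
Executing c from Q (initial set {t0}):
  after c @ step 1: ∅ (Q stuck)

NO — witness ⟨c⟩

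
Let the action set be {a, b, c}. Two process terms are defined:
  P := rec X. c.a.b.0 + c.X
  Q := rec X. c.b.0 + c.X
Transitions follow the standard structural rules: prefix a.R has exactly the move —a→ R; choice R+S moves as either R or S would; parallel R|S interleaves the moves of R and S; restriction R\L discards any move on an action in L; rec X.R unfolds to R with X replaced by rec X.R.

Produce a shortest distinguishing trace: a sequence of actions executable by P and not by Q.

ca

Reachable graph of P (4 states):
  u0 = rec X. c.a.b.0 + c.X ⊢ =c=> u0, =c=> u1
  u1 = a.b.0 ⊢ =a=> u2
  u2 = b.0 ⊢ =b=> u3
  u3 = 0 ⊢ deadlocked
Reachable graph of Q (3 states):
  v0 = rec X. c.b.0 + c.X ⊢ =c=> v0, =c=> v1
  v1 = b.0 ⊢ =b=> v2
  v2 = 0 ⊢ deadlocked
Run σ = ⟨ca⟩ on P: start {u0}
  step 1 (c): {u0, u1}
  step 2 (a): {u2}
  P completes σ.
Run σ = ⟨ca⟩ on Q: start {v0}
  step 1 (c): {v0, v1}
  step 2 (a): no successor for Q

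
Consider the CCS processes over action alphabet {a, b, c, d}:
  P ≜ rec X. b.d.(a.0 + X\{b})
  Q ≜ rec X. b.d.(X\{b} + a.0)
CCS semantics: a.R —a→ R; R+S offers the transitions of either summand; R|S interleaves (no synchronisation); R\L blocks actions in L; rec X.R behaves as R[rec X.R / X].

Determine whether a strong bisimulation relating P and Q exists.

P's transition system — 4 states:
  u0 = rec X. b.d.(a.0 + X\{b}) :: —b→ u1
  u1 = d.(a.0 + (rec X. b.d.(a.0 + X\{b}))\{b}) :: —d→ u2
  u2 = a.0 + (rec X. b.d.(a.0 + X\{b}))\{b} :: —a→ u3
  u3 = 0 :: (no moves)
Q's transition system — 4 states:
  v0 = rec X. b.d.(X\{b} + a.0) :: —b→ v1
  v1 = d.((rec X. b.d.(X\{b} + a.0))\{b} + a.0) :: —d→ v2
  v2 = (rec X. b.d.(X\{b} + a.0))\{b} + a.0 :: —a→ v3
  v3 = 0 :: (no moves)
Bisimilarity quotient blocks:
  B0 = {u0, v0}
  B1 = {u1, v1}
  B2 = {u2, v2}
  B3 = {u3, v3}
u0 ∈ B0, v0 ∈ B0 → same block

YES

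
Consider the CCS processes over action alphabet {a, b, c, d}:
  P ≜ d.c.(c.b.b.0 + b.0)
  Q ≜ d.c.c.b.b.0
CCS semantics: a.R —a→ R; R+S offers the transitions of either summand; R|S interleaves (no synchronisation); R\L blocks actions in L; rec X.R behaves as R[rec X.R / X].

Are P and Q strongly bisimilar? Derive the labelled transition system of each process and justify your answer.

P's transition system — 6 states:
  m0 = d.c.(c.b.b.0 + b.0) → -d-> m1
  m1 = c.(c.b.b.0 + b.0) → -c-> m2
  m2 = c.b.b.0 + b.0 → -b-> m3, -c-> m4
  m3 = 0 → deadlocked
  m4 = b.b.0 → -b-> m5
  m5 = b.0 → -b-> m3
Q's transition system — 6 states:
  n0 = d.c.c.b.b.0 → -d-> n1
  n1 = c.c.b.b.0 → -c-> n2
  n2 = c.b.b.0 → -c-> n3
  n3 = b.b.0 → -b-> n4
  n4 = b.0 → -b-> n5
  n5 = 0 → deadlocked
Partition-refinement fixed point:
  B0 = {m0}
  B1 = {m1}
  B2 = {m2}
  B3 = {m4, n3}
  B4 = {m5, n4}
  B5 = {m3, n5}
  B6 = {n0}
  B7 = {n1}
  B8 = {n2}
m0 ∈ B0, n0 ∈ B6 → different blocks

not bisimilar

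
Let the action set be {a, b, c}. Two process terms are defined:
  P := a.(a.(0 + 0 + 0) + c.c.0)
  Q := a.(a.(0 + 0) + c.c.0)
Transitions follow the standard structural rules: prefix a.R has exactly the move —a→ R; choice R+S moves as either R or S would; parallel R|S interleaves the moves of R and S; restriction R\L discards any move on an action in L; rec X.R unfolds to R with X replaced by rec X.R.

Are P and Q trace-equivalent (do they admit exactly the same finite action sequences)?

traces(P) = traces(Q)

LTS(P): 5 reachable states
  m0 = a.(a.(0 + 0 + 0) + c.c.0) :: --a--▸ m1
  m1 = a.(0 + 0 + 0) + c.c.0 :: --a--▸ m2, --c--▸ m3
  m2 = 0 + 0 + 0 :: stopped
  m3 = c.0 :: --c--▸ m4
  m4 = 0 :: stopped
LTS(Q): 5 reachable states
  n0 = a.(a.(0 + 0) + c.c.0) :: --a--▸ n1
  n1 = a.(0 + 0) + c.c.0 :: --a--▸ n2, --c--▸ n3
  n2 = 0 + 0 :: stopped
  n3 = c.0 :: --c--▸ n4
  n4 = 0 :: stopped
Bisimilarity quotient blocks:
  B0 = {m0, n0}
  B1 = {m1, n1}
  B2 = {m2, m4, n2, n4}
  B3 = {m3, n3}
m0 ∈ B0, n0 ∈ B0 → same block
Bisimilar ⇒ trace-equivalent.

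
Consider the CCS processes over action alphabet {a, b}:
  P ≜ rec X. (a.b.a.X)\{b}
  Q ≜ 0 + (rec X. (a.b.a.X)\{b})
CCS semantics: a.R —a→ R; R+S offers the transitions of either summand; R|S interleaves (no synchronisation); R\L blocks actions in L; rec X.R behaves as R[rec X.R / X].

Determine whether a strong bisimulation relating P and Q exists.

LTS(P): 2 reachable states
  p0 = rec X. (a.b.a.X)\{b} | --a--▸ p1
  p1 = (b.a.(rec X. (a.b.a.X)\{b}))\{b} | ∅
LTS(Q): 2 reachable states
  q0 = 0 + (rec X. (a.b.a.X)\{b}) | --a--▸ q1
  q1 = (b.a.(rec X. (a.b.a.X)\{b}))\{b} | ∅
Partition-refinement fixed point:
  B0 = {p0, q0}
  B1 = {p1, q1}
p0 ∈ B0, q0 ∈ B0 → same block

P ~ Q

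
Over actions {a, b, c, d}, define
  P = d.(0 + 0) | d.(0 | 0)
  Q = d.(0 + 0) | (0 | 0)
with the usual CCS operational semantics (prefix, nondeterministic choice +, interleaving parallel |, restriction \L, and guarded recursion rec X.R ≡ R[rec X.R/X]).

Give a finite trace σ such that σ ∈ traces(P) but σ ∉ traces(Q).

P's transition system — 4 states:
  p0 = d.(0 + 0) | d.(0 | 0) ⊢ ··d··> p1, ··d··> p2
  p1 = (0 + 0) | d.(0 | 0) ⊢ ··d··> p3
  p2 = d.(0 + 0) | (0 | 0) ⊢ ··d··> p3
  p3 = (0 + 0) | (0 | 0) ⊢ stopped
Q's transition system — 2 states:
  q0 = d.(0 + 0) | (0 | 0) ⊢ ··d··> q1
  q1 = (0 + 0) | (0 | 0) ⊢ stopped
Executing dd from P (initial set {p0}):
  after d @ step 1: {p1, p2}
  after d @ step 2: {p3}
  — P admits the full trace.
Executing dd from Q (initial set {q0}):
  after d @ step 1: {q1}
  after d @ step 2: ∅  — Q cannot continue

dd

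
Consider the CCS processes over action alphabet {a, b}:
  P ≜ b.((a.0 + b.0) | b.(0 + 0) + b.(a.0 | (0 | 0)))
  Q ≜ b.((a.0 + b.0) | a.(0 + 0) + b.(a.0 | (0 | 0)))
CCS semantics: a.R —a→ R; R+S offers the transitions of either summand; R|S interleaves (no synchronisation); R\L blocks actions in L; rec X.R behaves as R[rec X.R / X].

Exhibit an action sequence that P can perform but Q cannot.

bbb

LTS(P): 7 reachable states
  s0 = b.((a.0 + b.0) | b.(0 + 0) + b.(a.0 | (0 | 0))) has moves --b--▸ s1
  s1 = (a.0 + b.0) | b.(0 + 0) + b.(a.0 | (0 | 0)) has moves --a--▸ s2, --b--▸ s2, --b--▸ s3, --b--▸ s4
  s2 = 0 | b.(0 + 0) has moves --b--▸ s5
  s3 = (a.0 + b.0) | (0 + 0) has moves --a--▸ s5, --b--▸ s5
  s4 = a.0 | (0 | 0) has moves --a--▸ s6
  s5 = 0 | (0 + 0) has moves (no moves)
  s6 = 0 | (0 | 0) has moves (no moves)
LTS(Q): 7 reachable states
  t0 = b.((a.0 + b.0) | a.(0 + 0) + b.(a.0 | (0 | 0))) has moves --b--▸ t1
  t1 = (a.0 + b.0) | a.(0 + 0) + b.(a.0 | (0 | 0)) has moves --a--▸ t2, --a--▸ t3, --b--▸ t3, --b--▸ t4
  t2 = (a.0 + b.0) | (0 + 0) has moves --a--▸ t5, --b--▸ t5
  t3 = 0 | a.(0 + 0) has moves --a--▸ t5
  t4 = a.0 | (0 | 0) has moves --a--▸ t6
  t5 = 0 | (0 + 0) has moves (no moves)
  t6 = 0 | (0 | 0) has moves (no moves)
Executing bbb from P (initial set {s0}):
  step 1 (b): {s1}
  step 2 (b): {s2, s3, s4}
  step 3 (b): {s5}
  ✓ P
Executing bbb from Q (initial set {t0}):
  step 1 (b): {t1}
  step 2 (b): {t3, t4}
  step 3 (b): ∅  — Q cannot continue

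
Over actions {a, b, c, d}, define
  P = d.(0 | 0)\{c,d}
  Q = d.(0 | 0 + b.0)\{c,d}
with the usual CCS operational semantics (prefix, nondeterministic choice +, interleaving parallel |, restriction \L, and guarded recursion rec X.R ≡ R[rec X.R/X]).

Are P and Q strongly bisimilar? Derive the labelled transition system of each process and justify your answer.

not bisimilar

Reachable graph of P (2 states):
  m0 = d.(0 | 0)\{c,d} :: ··d··> m1
  m1 = (0 | 0)\{c,d} :: ∅
Reachable graph of Q (3 states):
  n0 = d.(0 | 0 + b.0)\{c,d} :: ··d··> n1
  n1 = (0 | 0 + b.0)\{c,d} :: ··b··> n2
  n2 = 0\{c,d} :: ∅
Partition-refinement fixed point:
  B0 = {m0}
  B1 = {m1, n2}
  B2 = {n0}
  B3 = {n1}
m0 ∈ B0, n0 ∈ B2 → different blocks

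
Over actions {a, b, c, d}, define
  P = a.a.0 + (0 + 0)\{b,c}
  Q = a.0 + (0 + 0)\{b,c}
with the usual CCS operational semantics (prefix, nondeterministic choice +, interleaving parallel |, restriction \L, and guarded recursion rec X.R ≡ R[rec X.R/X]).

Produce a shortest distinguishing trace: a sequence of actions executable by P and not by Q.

P's transition system — 3 states:
  s0 = a.a.0 + (0 + 0)\{b,c} has moves --a--▸ s1
  s1 = a.0 has moves --a--▸ s2
  s2 = 0 has moves ∅
Q's transition system — 2 states:
  t0 = a.0 + (0 + 0)\{b,c} has moves --a--▸ t1
  t1 = 0 has moves ∅
Trace ⟨aa⟩ through P, begin at {s0}:
  after a @ step 1: {s1}
  after a @ step 2: {s2}
  P completes σ.
Trace ⟨aa⟩ through Q, begin at {t0}:
  after a @ step 1: {t1}
  after a @ step 2: ∅ (Q stuck)

aa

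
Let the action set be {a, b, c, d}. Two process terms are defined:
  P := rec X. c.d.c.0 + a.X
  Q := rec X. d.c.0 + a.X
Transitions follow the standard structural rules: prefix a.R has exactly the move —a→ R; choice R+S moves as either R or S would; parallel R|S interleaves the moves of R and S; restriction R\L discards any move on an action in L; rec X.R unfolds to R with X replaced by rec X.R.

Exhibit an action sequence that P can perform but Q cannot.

LTS(P): 4 reachable states
  p0 = rec X. c.d.c.0 + a.X has moves —a→ p0, —c→ p1
  p1 = d.c.0 has moves —d→ p2
  p2 = c.0 has moves —c→ p3
  p3 = 0 has moves stopped
LTS(Q): 3 reachable states
  q0 = rec X. d.c.0 + a.X has moves —a→ q0, —d→ q1
  q1 = c.0 has moves —c→ q2
  q2 = 0 has moves stopped
Trace ⟨c⟩ through P, begin at {p0}:
  [1] c ⇒ {p1}
  ✓ P
Trace ⟨c⟩ through Q, begin at {q0}:
  [1] c ⇒ ∅ (Q stuck)

c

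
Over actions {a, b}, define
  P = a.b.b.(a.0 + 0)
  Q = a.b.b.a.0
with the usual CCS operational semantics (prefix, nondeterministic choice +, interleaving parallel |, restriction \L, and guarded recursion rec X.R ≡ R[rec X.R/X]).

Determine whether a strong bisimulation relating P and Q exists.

YES

LTS(P): 5 reachable states
  p0 = a.b.b.(a.0 + 0) has moves ··a··> p1
  p1 = b.b.(a.0 + 0) has moves ··b··> p2
  p2 = b.(a.0 + 0) has moves ··b··> p3
  p3 = a.0 + 0 has moves ··a··> p4
  p4 = 0 has moves ·
LTS(Q): 5 reachable states
  q0 = a.b.b.a.0 has moves ··a··> q1
  q1 = b.b.a.0 has moves ··b··> q2
  q2 = b.a.0 has moves ··b··> q3
  q3 = a.0 has moves ··a··> q4
  q4 = 0 has moves ·
Partition-refinement fixed point:
  B0 = {p0, q0}
  B1 = {p1, q1}
  B2 = {p2, q2}
  B3 = {p3, q3}
  B4 = {p4, q4}
p0 ∈ B0, q0 ∈ B0 → same block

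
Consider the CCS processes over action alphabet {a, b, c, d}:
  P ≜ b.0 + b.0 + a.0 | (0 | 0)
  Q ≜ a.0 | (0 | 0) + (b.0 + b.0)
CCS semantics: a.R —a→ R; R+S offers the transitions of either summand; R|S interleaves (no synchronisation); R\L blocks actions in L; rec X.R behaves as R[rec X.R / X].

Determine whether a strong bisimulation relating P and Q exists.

bisimilar

LTS(P): 3 reachable states
  m0 = b.0 + b.0 + a.0 | (0 | 0) | =a=> m1, =b=> m2
  m1 = 0 | (0 | 0) | ∅
  m2 = 0 | ∅
LTS(Q): 3 reachable states
  n0 = a.0 | (0 | 0) + (b.0 + b.0) | =a=> n1, =b=> n2
  n1 = 0 | (0 | 0) | ∅
  n2 = 0 | ∅
Coarsest stable partition (strong bisimilarity classes):
  B0 = {m0, n0}
  B1 = {m1, m2, n1, n2}
m0 ∈ B0, n0 ∈ B0 → same block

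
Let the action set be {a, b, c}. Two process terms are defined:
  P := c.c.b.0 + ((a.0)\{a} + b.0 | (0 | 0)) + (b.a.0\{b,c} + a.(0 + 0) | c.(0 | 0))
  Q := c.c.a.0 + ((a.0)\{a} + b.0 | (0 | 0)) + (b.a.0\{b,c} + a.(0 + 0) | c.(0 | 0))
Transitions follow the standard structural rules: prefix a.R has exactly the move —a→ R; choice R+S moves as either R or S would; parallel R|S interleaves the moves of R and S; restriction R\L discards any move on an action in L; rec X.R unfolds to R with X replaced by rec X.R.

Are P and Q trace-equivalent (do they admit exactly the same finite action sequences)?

traces(P) ≠ traces(Q) — witness ⟨ccb⟩

Reachable graph of P (10 states):
  p0 = c.c.b.0 + ((a.0)\{a} + b.0 | (0 | 0)) + (b.a.0\{b,c} + a.(0 + 0) | c.(0 | 0)) :: —a→ p1, —b→ p2, —b→ p3, —c→ p4, —c→ p5
  p1 = (0 + 0) | c.(0 | 0) :: —c→ p6
  p2 = 0 | (0 | 0) :: ·
  p3 = a.0\{b,c} :: —a→ p7
  p4 = a.(0 + 0) | (0 | 0) :: —a→ p6
  p5 = c.b.0 :: —c→ p8
  p6 = (0 + 0) | (0 | 0) :: ·
  p7 = 0\{b,c} :: ·
  p8 = b.0 :: —b→ p9
  p9 = 0 :: ·
Reachable graph of Q (10 states):
  q0 = c.c.a.0 + ((a.0)\{a} + b.0 | (0 | 0)) + (b.a.0\{b,c} + a.(0 + 0) | c.(0 | 0)) :: —a→ q1, —b→ q2, —b→ q3, —c→ q4, —c→ q5
  q1 = (0 + 0) | c.(0 | 0) :: —c→ q6
  q2 = 0 | (0 | 0) :: ·
  q3 = a.0\{b,c} :: —a→ q7
  q4 = a.(0 + 0) | (0 | 0) :: —a→ q6
  q5 = c.a.0 :: —c→ q8
  q6 = (0 + 0) | (0 | 0) :: ·
  q7 = 0\{b,c} :: ·
  q8 = a.0 :: —a→ q9
  q9 = 0 :: ·
Run σ = ⟨ccb⟩ on P: start {p0}
  [1] c ⇒ {p4, p5}
  [2] c ⇒ {p8}
  [3] b ⇒ {p9}
  ✓ P
Run σ = ⟨ccb⟩ on Q: start {q0}
  [1] c ⇒ {q4, q5}
  [2] c ⇒ {q8}
  [3] b ⇒ no successor for Q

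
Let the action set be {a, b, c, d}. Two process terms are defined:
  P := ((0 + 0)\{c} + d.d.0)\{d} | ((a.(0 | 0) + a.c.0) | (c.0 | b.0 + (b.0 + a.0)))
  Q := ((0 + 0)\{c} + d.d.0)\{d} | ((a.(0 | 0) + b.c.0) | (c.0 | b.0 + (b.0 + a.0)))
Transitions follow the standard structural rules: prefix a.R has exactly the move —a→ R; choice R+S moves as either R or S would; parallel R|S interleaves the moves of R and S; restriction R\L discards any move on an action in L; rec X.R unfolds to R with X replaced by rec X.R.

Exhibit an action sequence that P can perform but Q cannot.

aac

Reachable graph of P (20 states):
  m0 = ((0 + 0)\{c} + d.d.0)\{d} | ((a.(0 | 0) + a.c.0) | (c.0 | b.0 + (b.0 + a.0))) | =a=> m1, =a=> m2, =a=> m3, =b=> m1, =b=> m4, =c=> m5
  m1 = ((0 + 0)\{c} + d.d.0)\{d} | ((a.(0 | 0) + a.c.0) | 0) | =a=> m6, =a=> m7
  m2 = ((0 + 0)\{c} + d.d.0)\{d} | (0 | 0 | (c.0 | b.0 + (b.0 + a.0))) | =a=> m6, =b=> m6, =b=> m8, =c=> m9
  m3 = ((0 + 0)\{c} + d.d.0)\{d} | (c.0 | (c.0 | b.0 + (b.0 + a.0))) | =a=> m7, =b=> m10, =b=> m7, =c=> m11, =c=> m12
  m4 = ((0 + 0)\{c} + d.d.0)\{d} | ((a.(0 | 0) + a.c.0) | (c.0 | 0)) | =a=> m10, =a=> m8, =c=> m13
  m5 = ((0 + 0)\{c} + d.d.0)\{d} | ((a.(0 | 0) + a.c.0) | (0 | b.0)) | =a=> m12, =a=> m9, =b=> m13
  m6 = ((0 + 0)\{c} + d.d.0)\{d} | (0 | 0 | 0) | ·
  m7 = ((0 + 0)\{c} + d.d.0)\{d} | (c.0 | 0) | =c=> m14
  m8 = ((0 + 0)\{c} + d.d.0)\{d} | (0 | 0 | (c.0 | 0)) | =c=> m15
  m9 = ((0 + 0)\{c} + d.d.0)\{d} | (0 | 0 | (0 | b.0)) | =b=> m15
  m10 = ((0 + 0)\{c} + d.d.0)\{d} | (c.0 | (c.0 | 0)) | =c=> m16, =c=> m17
  m11 = ((0 + 0)\{c} + d.d.0)\{d} | (0 | (c.0 | b.0 + (b.0 + a.0))) | =a=> m14, =b=> m14, =b=> m16, =c=> m18
  m12 = ((0 + 0)\{c} + d.d.0)\{d} | (c.0 | (0 | b.0)) | =b=> m17, =c=> m18
  m13 = ((0 + 0)\{c} + d.d.0)\{d} | ((a.(0 | 0) + a.c.0) | (0 | 0)) | =a=> m15, =a=> m17
  m14 = ((0 + 0)\{c} + d.d.0)\{d} | (0 | 0) | ·
  m15 = ((0 + 0)\{c} + d.d.0)\{d} | (0 | 0 | (0 | 0)) | ·
  m16 = ((0 + 0)\{c} + d.d.0)\{d} | (0 | (c.0 | 0)) | =c=> m19
  m17 = ((0 + 0)\{c} + d.d.0)\{d} | (c.0 | (0 | 0)) | =c=> m19
  m18 = ((0 + 0)\{c} + d.d.0)\{d} | (0 | (0 | b.0)) | =b=> m19
  m19 = ((0 + 0)\{c} + d.d.0)\{d} | (0 | (0 | 0)) | ·
Reachable graph of Q (20 states):
  n0 = ((0 + 0)\{c} + d.d.0)\{d} | ((a.(0 | 0) + b.c.0) | (c.0 | b.0 + (b.0 + a.0))) | =a=> n1, =a=> n2, =b=> n1, =b=> n3, =b=> n4, =c=> n5
  n1 = ((0 + 0)\{c} + d.d.0)\{d} | ((a.(0 | 0) + b.c.0) | 0) | =a=> n6, =b=> n7
  n2 = ((0 + 0)\{c} + d.d.0)\{d} | (0 | 0 | (c.0 | b.0 + (b.0 + a.0))) | =a=> n6, =b=> n6, =b=> n8, =c=> n9
  n3 = ((0 + 0)\{c} + d.d.0)\{d} | ((a.(0 | 0) + b.c.0) | (c.0 | 0)) | =a=> n8, =b=> n10, =c=> n11
  n4 = ((0 + 0)\{c} + d.d.0)\{d} | (c.0 | (c.0 | b.0 + (b.0 + a.0))) | =a=> n7, =b=> n10, =b=> n7, =c=> n12, =c=> n13
  n5 = ((0 + 0)\{c} + d.d.0)\{d} | ((a.(0 | 0) + b.c.0) | (0 | b.0)) | =a=> n9, =b=> n11, =b=> n13
  n6 = ((0 + 0)\{c} + d.d.0)\{d} | (0 | 0 | 0) | ·
  n7 = ((0 + 0)\{c} + d.d.0)\{d} | (c.0 | 0) | =c=> n14
  n8 = ((0 + 0)\{c} + d.d.0)\{d} | (0 | 0 | (c.0 | 0)) | =c=> n15
  n9 = ((0 + 0)\{c} + d.d.0)\{d} | (0 | 0 | (0 | b.0)) | =b=> n15
  n10 = ((0 + 0)\{c} + d.d.0)\{d} | (c.0 | (c.0 | 0)) | =c=> n16, =c=> n17
  n11 = ((0 + 0)\{c} + d.d.0)\{d} | ((a.(0 | 0) + b.c.0) | (0 | 0)) | =a=> n15, =b=> n17
  n12 = ((0 + 0)\{c} + d.d.0)\{d} | (0 | (c.0 | b.0 + (b.0 + a.0))) | =a=> n14, =b=> n14, =b=> n16, =c=> n18
  n13 = ((0 + 0)\{c} + d.d.0)\{d} | (c.0 | (0 | b.0)) | =b=> n17, =c=> n18
  n14 = ((0 + 0)\{c} + d.d.0)\{d} | (0 | 0) | ·
  n15 = ((0 + 0)\{c} + d.d.0)\{d} | (0 | 0 | (0 | 0)) | ·
  n16 = ((0 + 0)\{c} + d.d.0)\{d} | (0 | (c.0 | 0)) | =c=> n19
  n17 = ((0 + 0)\{c} + d.d.0)\{d} | (c.0 | (0 | 0)) | =c=> n19
  n18 = ((0 + 0)\{c} + d.d.0)\{d} | (0 | (0 | b.0)) | =b=> n19
  n19 = ((0 + 0)\{c} + d.d.0)\{d} | (0 | (0 | 0)) | ·
Executing aac from P (initial set {m0}):
  [1] a ⇒ {m1, m2, m3}
  [2] a ⇒ {m6, m7}
  [3] c ⇒ {m14}
  ✓ P
Executing aac from Q (initial set {n0}):
  [1] a ⇒ {n1, n2}
  [2] a ⇒ {n6}
  [3] c ⇒ ∅  — Q cannot continue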